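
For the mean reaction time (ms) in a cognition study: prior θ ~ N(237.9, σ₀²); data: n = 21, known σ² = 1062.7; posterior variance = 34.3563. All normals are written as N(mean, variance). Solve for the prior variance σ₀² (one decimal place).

σ₀² = 107.0

Posterior precision equals prior precision plus data precision: 1/σ_n² = 1/σ₀² + n/σ².
So 1/σ₀² = 1/34.3563 − 21/1062.7 = 0.029107 − 0.019761 = 0.009346.
Hence σ₀² = 1/0.009346 ≈ 107.0.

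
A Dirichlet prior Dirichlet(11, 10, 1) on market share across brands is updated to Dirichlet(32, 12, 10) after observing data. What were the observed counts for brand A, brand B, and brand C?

For a Dirichlet(α) prior with multinomial counts c, the posterior is Dirichlet(α + c) componentwise.
Counts are posterior − prior componentwise: 32−11=21, 12−10=2, 10−1=9.

counts (21, 2, 9)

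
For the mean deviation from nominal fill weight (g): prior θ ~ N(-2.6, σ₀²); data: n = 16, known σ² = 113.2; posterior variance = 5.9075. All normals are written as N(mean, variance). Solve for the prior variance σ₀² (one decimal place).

For the Normal–Normal model with known σ², precisions add: τ_n = τ₀ + n/σ².
So 1/σ₀² = 1/5.9075 − 16/113.2 = 0.169276 − 0.141343 = 0.027933.
Hence σ₀² = 1/0.027933 ≈ 35.8.

σ₀² = 35.8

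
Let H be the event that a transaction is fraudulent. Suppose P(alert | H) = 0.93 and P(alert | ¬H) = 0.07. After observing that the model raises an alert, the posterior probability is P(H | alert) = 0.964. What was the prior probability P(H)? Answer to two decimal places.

Bayes' rule in odds form gives O(H|E) = O(H)·[P(E|H)/P(E|¬H)], hence O(H) = O(H|E)/LR.
Posterior odds = 0.964/(1−0.964) = 26.7778. LR = 0.93/0.07 = 13.2857.
Prior odds = 26.7778/13.2857 = 2.0155, so P(H) = 2.0155/(1+2.0155) ≈ 0.67.

P(H) = 0.67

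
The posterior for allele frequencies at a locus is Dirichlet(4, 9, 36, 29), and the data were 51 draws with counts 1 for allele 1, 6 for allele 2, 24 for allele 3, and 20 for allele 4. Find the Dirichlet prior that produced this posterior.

Dirichlet(3, 3, 12, 9)

For a Dirichlet(α) prior with multinomial counts c, the posterior is Dirichlet(α + c) componentwise.
Subtract each count from the matching posterior parameter: 4−1=3, 9−6=3, 36−24=12, 29−20=9.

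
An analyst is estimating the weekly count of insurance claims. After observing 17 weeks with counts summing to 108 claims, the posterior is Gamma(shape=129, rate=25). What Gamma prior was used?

Gamma–Poisson conjugacy: posterior shape = α + Σxᵢ, posterior rate = β + n.
So α = 129 − 108 = 21 and β = 25 − 17 = 8.

Gamma(shape=21, rate=8)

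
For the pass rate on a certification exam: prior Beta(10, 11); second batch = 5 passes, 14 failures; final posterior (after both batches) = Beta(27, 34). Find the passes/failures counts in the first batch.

12 passes and 9 failures

Sequential conjugate updates are equivalent to a single update on the pooled data, so total successes = posterior α − prior α and total failures = posterior β − prior β.
Total across both batches: 27−10=17 passes, 34−11=23 failures.
Subtract the second batch: 17−5=12 passes and 23−14=9 failures.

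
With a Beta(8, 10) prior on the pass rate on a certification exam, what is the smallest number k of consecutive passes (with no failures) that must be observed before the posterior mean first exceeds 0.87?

After k passes and 0 failures the posterior is Beta(8+k, 10), with mean (8+k)/(8+10+k).
Set (8+k)/(18+k) > 0.87 and solve: k > (0.87·18 − 8)/(1 − 0.87) = 58.923.
The smallest integer exceeding 58.923 is 59.

k = 59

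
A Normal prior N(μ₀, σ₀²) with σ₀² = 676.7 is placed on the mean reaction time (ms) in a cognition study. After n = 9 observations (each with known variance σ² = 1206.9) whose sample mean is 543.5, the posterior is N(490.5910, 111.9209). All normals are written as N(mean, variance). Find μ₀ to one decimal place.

With known observation variance, the Normal–Normal posterior has precision τ_n = τ₀ + n/σ² and mean μ_n = (τ₀μ₀ + (n/σ²)x̄)/τ_n.
Here τ₀ = 1/676.7 = 0.001478 and τ_data = 9/1206.9 = 0.007457, so τ_n = 0.008935.
Rearranging for μ₀: μ₀ = (μ_n·τ_n − τ_data·x̄)/τ₀ = (490.5910·0.008935 − 0.007457·543.5) / 0.001478 = 0.330551/0.001478 ≈ 223.6.

μ₀ = 223.6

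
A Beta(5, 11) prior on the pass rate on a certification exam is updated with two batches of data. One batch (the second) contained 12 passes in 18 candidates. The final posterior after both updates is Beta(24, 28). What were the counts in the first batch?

7 passes and 11 failures

Sequential conjugate updates are equivalent to a single update on the pooled data, so total successes = posterior α − prior α and total failures = posterior β − prior β.
Total across both batches: 24−5=19 passes, 28−11=17 failures.
Subtract the second batch: 19−12=7 passes and 17−6=11 failures.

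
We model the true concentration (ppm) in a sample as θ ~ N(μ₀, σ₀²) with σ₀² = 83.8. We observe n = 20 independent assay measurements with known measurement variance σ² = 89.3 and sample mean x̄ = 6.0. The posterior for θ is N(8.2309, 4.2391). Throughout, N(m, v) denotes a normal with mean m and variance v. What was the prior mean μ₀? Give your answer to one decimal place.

The posterior mean is a precision-weighted average: μ_n = (τ₀μ₀ + τ_data·x̄)/(τ₀+τ_data), with τ₀=1/σ₀² and τ_data=n/σ².
Here τ₀ = 1/83.8 = 0.011933 and τ_data = 20/89.3 = 0.223964, so τ_n = 0.235897.
Rearranging for μ₀: μ₀ = (μ_n·τ_n − τ_data·x̄)/τ₀ = (8.2309·0.235897 − 0.223964·6.0) / 0.011933 = 0.597861/0.011933 ≈ 50.1.

μ₀ = 50.1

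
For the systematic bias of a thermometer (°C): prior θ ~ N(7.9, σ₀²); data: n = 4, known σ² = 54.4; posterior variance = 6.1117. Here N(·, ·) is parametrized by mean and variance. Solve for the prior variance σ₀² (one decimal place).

For the Normal–Normal model with known σ², precisions add: τ_n = τ₀ + n/σ².
So 1/σ₀² = 1/6.1117 − 4/54.4 = 0.163621 − 0.073529 = 0.090092.
Hence σ₀² = 1/0.090092 ≈ 11.1.

σ₀² = 11.1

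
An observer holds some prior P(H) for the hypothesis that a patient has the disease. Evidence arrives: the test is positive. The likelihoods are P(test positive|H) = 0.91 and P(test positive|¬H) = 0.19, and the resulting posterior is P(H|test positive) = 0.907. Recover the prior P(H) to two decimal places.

In odds form, posterior odds = prior odds × likelihood ratio, so prior odds = posterior odds ÷ LR.
Posterior odds = 0.907/(1−0.907) = 9.7527. LR = 0.91/0.19 = 4.7895.
Prior odds = 9.7527/4.7895 = 2.0363, so P(H) = 2.0363/(1+2.0363) ≈ 0.67.

P(H) = 0.67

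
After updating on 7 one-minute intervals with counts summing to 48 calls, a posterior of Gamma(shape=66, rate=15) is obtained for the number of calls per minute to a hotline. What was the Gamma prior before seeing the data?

Gamma–Poisson conjugacy: posterior shape = α + Σxᵢ, posterior rate = β + n.
So α = 66 − 48 = 18 and β = 15 − 7 = 8.

Gamma(shape=18, rate=8)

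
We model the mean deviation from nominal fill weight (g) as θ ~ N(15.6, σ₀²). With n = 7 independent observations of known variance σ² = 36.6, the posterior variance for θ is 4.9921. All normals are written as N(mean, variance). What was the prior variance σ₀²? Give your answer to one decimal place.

σ₀² = 110.4

For the Normal–Normal model with known σ², precisions add: τ_n = τ₀ + n/σ².
So 1/σ₀² = 1/4.9921 − 7/36.6 = 0.200317 − 0.191257 = 0.009060.
Hence σ₀² = 1/0.009060 ≈ 110.4.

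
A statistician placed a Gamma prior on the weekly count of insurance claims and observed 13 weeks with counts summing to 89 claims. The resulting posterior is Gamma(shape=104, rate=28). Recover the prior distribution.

Gamma(shape=15, rate=15)

Gamma–Poisson conjugacy: posterior shape = α + Σxᵢ, posterior rate = β + n.
So α = 104 − 89 = 15 and β = 28 − 13 = 15.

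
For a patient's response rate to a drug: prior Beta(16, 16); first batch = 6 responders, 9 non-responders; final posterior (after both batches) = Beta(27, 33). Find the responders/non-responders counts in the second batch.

5 responders and 8 non-responders

Because Beta–binomial updating is additive in the counts, the combined data contributed (α_post−α_prior, β_post−β_prior) successes and failures.
Total across both batches: 27−16=11 responders, 33−16=17 non-responders.
Subtract the first batch: 11−6=5 responders and 17−9=8 non-responders.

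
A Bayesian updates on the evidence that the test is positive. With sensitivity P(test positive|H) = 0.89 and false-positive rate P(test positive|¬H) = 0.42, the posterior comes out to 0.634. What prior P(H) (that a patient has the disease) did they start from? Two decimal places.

Bayes' rule in odds form gives O(H|E) = O(H)·[P(E|H)/P(E|¬H)], hence O(H) = O(H|E)/LR.
Posterior odds = 0.634/(1−0.634) = 1.7322. LR = 0.89/0.42 = 2.1190.
Prior odds = 1.7322/2.1190 = 0.8175, so P(H) = 0.8175/(1+0.8175) ≈ 0.45.

P(H) = 0.45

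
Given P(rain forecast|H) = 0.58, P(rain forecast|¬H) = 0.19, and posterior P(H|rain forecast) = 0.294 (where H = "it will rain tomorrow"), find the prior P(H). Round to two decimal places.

P(H) = 0.12

Bayes' rule in odds form gives O(H|E) = O(H)·[P(E|H)/P(E|¬H)], hence O(H) = O(H|E)/LR.
Posterior odds = 0.294/(1−0.294) = 0.4164. LR = 0.58/0.19 = 3.0526.
Prior odds = 0.4164/3.0526 = 0.1364, so P(H) = 0.1364/(1+0.1364) ≈ 0.12.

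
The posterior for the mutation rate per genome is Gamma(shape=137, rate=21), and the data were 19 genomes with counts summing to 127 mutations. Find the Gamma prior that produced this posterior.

Gamma–Poisson conjugacy: posterior shape = α + Σxᵢ, posterior rate = β + n.
So α = 137 − 127 = 10 and β = 21 − 19 = 2.

Gamma(shape=10, rate=2)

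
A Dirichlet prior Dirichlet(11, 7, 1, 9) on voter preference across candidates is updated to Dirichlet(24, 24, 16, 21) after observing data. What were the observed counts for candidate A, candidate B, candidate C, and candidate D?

For a Dirichlet(α) prior with multinomial counts c, the posterior is Dirichlet(α + c) componentwise.
Counts are posterior − prior componentwise: 24−11=13, 24−7=17, 16−1=15, 21−9=12.

counts (13, 17, 15, 12)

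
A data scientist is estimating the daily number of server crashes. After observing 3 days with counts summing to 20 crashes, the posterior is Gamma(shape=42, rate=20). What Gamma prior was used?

A Gamma(α, β) prior (rate parametrization) on a Poisson rate with n observations summing to S gives posterior Gamma(α+S, β+n).
So α = 42 − 20 = 22 and β = 20 − 3 = 17.

Gamma(shape=22, rate=17)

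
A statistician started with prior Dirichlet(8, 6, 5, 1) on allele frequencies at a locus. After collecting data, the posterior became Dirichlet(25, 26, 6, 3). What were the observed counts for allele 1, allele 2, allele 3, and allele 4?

For a Dirichlet(α) prior with multinomial counts c, the posterior is Dirichlet(α + c) componentwise.
Counts are posterior − prior componentwise: 25−8=17, 26−6=20, 6−5=1, 3−1=2.

counts (17, 20, 1, 2)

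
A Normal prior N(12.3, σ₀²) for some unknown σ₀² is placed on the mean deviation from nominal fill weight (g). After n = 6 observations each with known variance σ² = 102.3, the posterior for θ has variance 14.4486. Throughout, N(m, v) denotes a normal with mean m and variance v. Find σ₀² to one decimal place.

For the Normal–Normal model with known σ², precisions add: τ_n = τ₀ + n/σ².
So 1/σ₀² = 1/14.4486 − 6/102.3 = 0.069211 − 0.058651 = 0.010560.
Hence σ₀² = 1/0.010560 ≈ 94.7.

σ₀² = 94.7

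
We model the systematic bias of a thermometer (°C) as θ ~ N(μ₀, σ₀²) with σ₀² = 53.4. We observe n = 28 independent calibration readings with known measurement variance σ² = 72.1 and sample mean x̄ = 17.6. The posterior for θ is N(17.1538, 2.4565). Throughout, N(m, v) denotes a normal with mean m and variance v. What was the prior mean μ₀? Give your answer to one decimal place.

μ₀ = 7.9

The posterior mean is a precision-weighted average: μ_n = (τ₀μ₀ + τ_data·x̄)/(τ₀+τ_data), with τ₀=1/σ₀² and τ_data=n/σ².
Here τ₀ = 1/53.4 = 0.018727 and τ_data = 28/72.1 = 0.388350, so τ_n = 0.407077.
Rearranging for μ₀: μ₀ = (μ_n·τ_n − τ_data·x̄)/τ₀ = (17.1538·0.407077 − 0.388350·17.6) / 0.018727 = 0.147957/0.018727 ≈ 7.9.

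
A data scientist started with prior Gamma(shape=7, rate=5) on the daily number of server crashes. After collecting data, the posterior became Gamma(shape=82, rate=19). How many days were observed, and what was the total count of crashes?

n = 14 days with total 75 crashes

Gamma–Poisson conjugacy: posterior shape = α + Σxᵢ, posterior rate = β + n.
Matching: Σxᵢ = 82 − 7 = 75 and n = 19 − 5 = 14.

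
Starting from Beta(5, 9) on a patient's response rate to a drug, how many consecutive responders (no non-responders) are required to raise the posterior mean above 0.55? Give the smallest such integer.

After k responders and 0 non-responders the posterior is Beta(5+k, 9), with mean (5+k)/(5+9+k).
Set (5+k)/(14+k) > 0.55 and solve: k > (0.55·14 − 5)/(1 − 0.55) = 6.000.
The smallest integer exceeding 6.000 is 7, and checking k=7: (12)/(21) = 0.5714 > 0.55.

k = 7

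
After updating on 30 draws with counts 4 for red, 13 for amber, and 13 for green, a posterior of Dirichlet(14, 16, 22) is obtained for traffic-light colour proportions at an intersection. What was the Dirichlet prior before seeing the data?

Dirichlet(10, 3, 9)

For a Dirichlet(α) prior with multinomial counts c, the posterior is Dirichlet(α + c) componentwise.
Subtract each count from the matching posterior parameter: 14−4=10, 16−13=3, 22−13=9.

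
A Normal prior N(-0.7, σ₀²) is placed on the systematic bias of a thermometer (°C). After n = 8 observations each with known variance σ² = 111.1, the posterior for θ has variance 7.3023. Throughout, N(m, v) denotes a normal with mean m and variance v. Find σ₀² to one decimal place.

σ₀² = 15.4

Posterior precision equals prior precision plus data precision: 1/σ_n² = 1/σ₀² + n/σ².
So 1/σ₀² = 1/7.3023 − 8/111.1 = 0.136943 − 0.072007 = 0.064936.
Hence σ₀² = 1/0.064936 ≈ 15.4.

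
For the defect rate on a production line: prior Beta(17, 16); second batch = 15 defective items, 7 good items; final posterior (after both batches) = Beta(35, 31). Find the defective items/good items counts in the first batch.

3 defective items and 8 good items

Sequential conjugate updates are equivalent to a single update on the pooled data, so total successes = posterior α − prior α and total failures = posterior β − prior β.
Total across both batches: 35−17=18 defective items, 31−16=15 good items.
Subtract the second batch: 18−15=3 defective items and 15−7=8 good items.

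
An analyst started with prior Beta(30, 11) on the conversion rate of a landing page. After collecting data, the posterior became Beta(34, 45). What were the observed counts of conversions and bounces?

A Beta(α, β) prior with s successes and f failures in binomial data gives a Beta(α+s, β+f) posterior.
So s = 34 − 30 = 4 and f = 45 − 11 = 34.

4 conversions and 34 bounces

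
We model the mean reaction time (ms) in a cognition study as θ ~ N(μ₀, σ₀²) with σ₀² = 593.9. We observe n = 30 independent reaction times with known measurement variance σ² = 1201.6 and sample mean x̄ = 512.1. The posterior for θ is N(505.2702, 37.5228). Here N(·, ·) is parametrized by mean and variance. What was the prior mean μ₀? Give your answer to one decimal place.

μ₀ = 404.0

With known observation variance, the Normal–Normal posterior has precision τ_n = τ₀ + n/σ² and mean μ_n = (τ₀μ₀ + (n/σ²)x̄)/τ_n.
Here τ₀ = 1/593.9 = 0.001684 and τ_data = 30/1201.6 = 0.024967, so τ_n = 0.026651.
Rearranging for μ₀: μ₀ = (μ_n·τ_n − τ_data·x̄)/τ₀ = (505.2702·0.026651 − 0.024967·512.1) / 0.001684 = 0.680355/0.001684 ≈ 404.0.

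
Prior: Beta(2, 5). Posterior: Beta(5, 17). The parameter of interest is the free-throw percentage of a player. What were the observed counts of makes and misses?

Beta is conjugate to the binomial likelihood: posterior = Beta(a+s, b+f).
So s = 5 − 2 = 3 and f = 17 − 5 = 12.

3 makes and 12 misses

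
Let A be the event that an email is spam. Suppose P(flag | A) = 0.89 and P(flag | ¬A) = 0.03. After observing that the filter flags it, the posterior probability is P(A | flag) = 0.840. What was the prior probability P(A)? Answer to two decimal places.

In odds form, posterior odds = prior odds × likelihood ratio, so prior odds = posterior odds ÷ LR.
Posterior odds = 0.840/(1−0.840) = 5.2500. LR = 0.89/0.03 = 29.6667.
Prior odds = 5.2500/29.6667 = 0.1770, so P(A) = 0.1770/(1+0.1770) ≈ 0.15.

P(A) = 0.15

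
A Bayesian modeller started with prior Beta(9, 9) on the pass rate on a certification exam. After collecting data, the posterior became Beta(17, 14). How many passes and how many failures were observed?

Under Beta–binomial conjugacy the posterior parameters are (a+s, b+f).
So s = 17 − 9 = 8 and f = 14 − 9 = 5.

8 passes and 5 failures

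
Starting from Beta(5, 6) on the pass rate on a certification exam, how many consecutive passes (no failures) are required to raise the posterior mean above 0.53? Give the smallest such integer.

k = 2

After k passes and 0 failures the posterior is Beta(5+k, 6), with mean (5+k)/(5+6+k).
Set (5+k)/(11+k) > 0.53 and solve: k > (0.53·11 − 5)/(1 − 0.53) = 1.766.
The smallest integer exceeding 1.766 is 2, and checking k=2: (7)/(13) = 0.5385 > 0.53.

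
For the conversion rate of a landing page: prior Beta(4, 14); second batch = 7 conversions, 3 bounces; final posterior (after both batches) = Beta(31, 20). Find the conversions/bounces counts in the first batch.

20 conversions and 3 bounces

Sequential conjugate updates are equivalent to a single update on the pooled data, so total successes = posterior α − prior α and total failures = posterior β − prior β.
Total across both batches: 31−4=27 conversions, 20−14=6 bounces.
Subtract the second batch: 27−7=20 conversions and 6−3=3 bounces.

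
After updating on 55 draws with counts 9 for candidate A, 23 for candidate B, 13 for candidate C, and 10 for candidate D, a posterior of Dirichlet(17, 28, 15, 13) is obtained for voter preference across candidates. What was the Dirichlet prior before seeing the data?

For a Dirichlet(α) prior with multinomial counts c, the posterior is Dirichlet(α + c) componentwise.
Subtract each count from the matching posterior parameter: 17−9=8, 28−23=5, 15−13=2, 13−10=3.

Dirichlet(8, 5, 2, 3)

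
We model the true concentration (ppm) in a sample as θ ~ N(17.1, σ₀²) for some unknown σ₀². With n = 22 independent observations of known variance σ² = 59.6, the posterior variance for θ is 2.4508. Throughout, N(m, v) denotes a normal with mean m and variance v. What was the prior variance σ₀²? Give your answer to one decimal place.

For the Normal–Normal model with known σ², precisions add: τ_n = τ₀ + n/σ².
So 1/σ₀² = 1/2.4508 − 22/59.6 = 0.408030 − 0.369128 = 0.038902.
Hence σ₀² = 1/0.038902 ≈ 25.7.

σ₀² = 25.7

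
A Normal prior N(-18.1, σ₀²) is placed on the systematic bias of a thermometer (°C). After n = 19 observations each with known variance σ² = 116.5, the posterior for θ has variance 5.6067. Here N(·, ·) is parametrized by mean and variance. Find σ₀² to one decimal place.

σ₀² = 65.5

Posterior precision equals prior precision plus data precision: 1/σ_n² = 1/σ₀² + n/σ².
So 1/σ₀² = 1/5.6067 − 19/116.5 = 0.178358 − 0.163090 = 0.015268.
Hence σ₀² = 1/0.015268 ≈ 65.5.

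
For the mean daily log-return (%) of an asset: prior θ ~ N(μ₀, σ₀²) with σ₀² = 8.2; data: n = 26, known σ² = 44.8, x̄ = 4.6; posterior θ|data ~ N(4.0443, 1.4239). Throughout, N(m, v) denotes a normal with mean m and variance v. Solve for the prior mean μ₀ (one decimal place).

The posterior mean is a precision-weighted average: μ_n = (τ₀μ₀ + τ_data·x̄)/(τ₀+τ_data), with τ₀=1/σ₀² and τ_data=n/σ².
Here τ₀ = 1/8.2 = 0.121951 and τ_data = 26/44.8 = 0.580357, so τ_n = 0.702308.
Rearranging for μ₀: μ₀ = (μ_n·τ_n − τ_data·x̄)/τ₀ = (4.0443·0.702308 − 0.580357·4.6) / 0.121951 = 0.170702/0.121951 ≈ 1.4.

μ₀ = 1.4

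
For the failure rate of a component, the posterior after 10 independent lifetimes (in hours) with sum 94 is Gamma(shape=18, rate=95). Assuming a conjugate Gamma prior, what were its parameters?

For an exponential likelihood with a Gamma(α, β) prior on the rate, n observations with total T give posterior Gamma(α+n, β+T).
So α = 18 − 10 = 8 and β = 95 − 94 = 1.

Gamma(shape=8, rate=1)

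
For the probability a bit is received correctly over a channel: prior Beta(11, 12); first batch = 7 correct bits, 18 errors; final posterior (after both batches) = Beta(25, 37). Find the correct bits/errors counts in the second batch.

Because Beta–binomial updating is additive in the counts, the combined data contributed (α_post−α_prior, β_post−β_prior) successes and failures.
Total across both batches: 25−11=14 correct bits, 37−12=25 errors.
Subtract the first batch: 14−7=7 correct bits and 25−18=7 errors.

7 correct bits and 7 errors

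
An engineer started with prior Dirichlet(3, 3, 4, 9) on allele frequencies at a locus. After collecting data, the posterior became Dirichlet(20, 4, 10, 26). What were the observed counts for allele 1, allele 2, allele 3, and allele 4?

For a Dirichlet(α) prior with multinomial counts c, the posterior is Dirichlet(α + c) componentwise.
Counts are posterior − prior componentwise: 20−3=17, 4−3=1, 10−4=6, 26−9=17.

counts (17, 1, 6, 17)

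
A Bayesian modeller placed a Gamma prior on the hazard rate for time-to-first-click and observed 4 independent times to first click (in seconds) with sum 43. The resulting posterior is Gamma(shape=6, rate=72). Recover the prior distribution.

Gamma–exponential conjugacy: posterior shape = α + n, posterior rate = β + Σtᵢ.
So α = 6 − 4 = 2 and β = 72 − 43 = 29.

Gamma(shape=2, rate=29)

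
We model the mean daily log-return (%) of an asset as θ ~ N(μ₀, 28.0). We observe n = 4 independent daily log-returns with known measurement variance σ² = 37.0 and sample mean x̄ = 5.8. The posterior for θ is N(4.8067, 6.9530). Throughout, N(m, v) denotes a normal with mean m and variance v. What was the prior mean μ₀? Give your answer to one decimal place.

μ₀ = 1.8

With known observation variance, the Normal–Normal posterior has precision τ_n = τ₀ + n/σ² and mean μ_n = (τ₀μ₀ + (n/σ²)x̄)/τ_n.
Here τ₀ = 1/28.0 = 0.035714 and τ_data = 4/37.0 = 0.108108, so τ_n = 0.143822.
Rearranging for μ₀: μ₀ = (μ_n·τ_n − τ_data·x̄)/τ₀ = (4.8067·0.143822 − 0.108108·5.8) / 0.035714 = 0.064283/0.035714 ≈ 1.8.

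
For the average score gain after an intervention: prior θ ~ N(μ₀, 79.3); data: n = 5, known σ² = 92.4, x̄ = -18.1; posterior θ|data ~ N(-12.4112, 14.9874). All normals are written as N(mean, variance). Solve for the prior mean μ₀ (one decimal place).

μ₀ = 12.0

With known observation variance, the Normal–Normal posterior has precision τ_n = τ₀ + n/σ² and mean μ_n = (τ₀μ₀ + (n/σ²)x̄)/τ_n.
Here τ₀ = 1/79.3 = 0.012610 and τ_data = 5/92.4 = 0.054113, so τ_n = 0.066723.
Rearranging for μ₀: μ₀ = (μ_n·τ_n − τ_data·x̄)/τ₀ = (-12.4112·0.066723 − 0.054113·-18.1) / 0.012610 = 0.151333/0.012610 ≈ 12.0.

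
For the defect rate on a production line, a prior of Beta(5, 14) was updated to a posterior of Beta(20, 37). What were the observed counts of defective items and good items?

Beta is conjugate to the binomial likelihood: posterior = Beta(a+s, b+f).
So s = 20 − 5 = 15 and f = 37 − 14 = 23.

15 defective items and 23 good items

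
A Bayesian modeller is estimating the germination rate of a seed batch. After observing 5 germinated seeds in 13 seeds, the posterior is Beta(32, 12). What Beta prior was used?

Beta(27, 4)

Beta is conjugate to the binomial likelihood: posterior = Beta(a+s, b+f).
Subtract the data counts: 32−5=27, 12−8=4.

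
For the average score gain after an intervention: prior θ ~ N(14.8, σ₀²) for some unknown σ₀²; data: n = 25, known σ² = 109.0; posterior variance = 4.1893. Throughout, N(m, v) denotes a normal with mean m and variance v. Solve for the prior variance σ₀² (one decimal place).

σ₀² = 107.0

For the Normal–Normal model with known σ², precisions add: τ_n = τ₀ + n/σ².
So 1/σ₀² = 1/4.1893 − 25/109.0 = 0.238703 − 0.229358 = 0.009345.
Hence σ₀² = 1/0.009345 ≈ 107.0.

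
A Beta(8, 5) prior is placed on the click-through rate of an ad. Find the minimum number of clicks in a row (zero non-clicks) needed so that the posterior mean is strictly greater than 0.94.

After k clicks and 0 non-clicks the posterior is Beta(8+k, 5), with mean (8+k)/(8+5+k).
Set (8+k)/(13+k) > 0.94 and solve: k > (0.94·13 − 8)/(1 − 0.94) = 70.333.
The smallest integer exceeding 70.333 is 71, and checking k=71: (79)/(84) = 0.9405 > 0.94.

k = 71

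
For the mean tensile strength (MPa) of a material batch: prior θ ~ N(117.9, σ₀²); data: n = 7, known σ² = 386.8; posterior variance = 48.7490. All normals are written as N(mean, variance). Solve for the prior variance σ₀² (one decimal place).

For the Normal–Normal model with known σ², precisions add: τ_n = τ₀ + n/σ².
So 1/σ₀² = 1/48.7490 − 7/386.8 = 0.020513 − 0.018097 = 0.002416.
Hence σ₀² = 1/0.002416 ≈ 413.9.

σ₀² = 413.9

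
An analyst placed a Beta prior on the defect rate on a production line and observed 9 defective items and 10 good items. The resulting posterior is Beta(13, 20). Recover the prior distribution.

Under Beta–binomial conjugacy the posterior parameters are (a+s, b+f).
Subtract the data counts: 13−9=4, 20−10=10.

Beta(4, 10)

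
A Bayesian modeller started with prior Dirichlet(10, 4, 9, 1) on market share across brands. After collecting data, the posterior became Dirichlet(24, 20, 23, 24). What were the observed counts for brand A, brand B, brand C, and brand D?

counts (14, 16, 14, 23)

For a Dirichlet(α) prior with multinomial counts c, the posterior is Dirichlet(α + c) componentwise.
Counts are posterior − prior componentwise: 24−10=14, 20−4=16, 23−9=14, 24−1=23.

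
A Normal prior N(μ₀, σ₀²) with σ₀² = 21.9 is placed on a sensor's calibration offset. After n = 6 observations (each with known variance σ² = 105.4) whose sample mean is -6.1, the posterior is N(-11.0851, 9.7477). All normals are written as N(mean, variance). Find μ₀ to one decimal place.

μ₀ = -17.3

With known observation variance, the Normal–Normal posterior has precision τ_n = τ₀ + n/σ² and mean μ_n = (τ₀μ₀ + (n/σ²)x̄)/τ_n.
Here τ₀ = 1/21.9 = 0.045662 and τ_data = 6/105.4 = 0.056926, so τ_n = 0.102588.
Rearranging for μ₀: μ₀ = (μ_n·τ_n − τ_data·x̄)/τ₀ = (-11.0851·0.102588 − 0.056926·-6.1) / 0.045662 = -0.789950/0.045662 ≈ -17.3.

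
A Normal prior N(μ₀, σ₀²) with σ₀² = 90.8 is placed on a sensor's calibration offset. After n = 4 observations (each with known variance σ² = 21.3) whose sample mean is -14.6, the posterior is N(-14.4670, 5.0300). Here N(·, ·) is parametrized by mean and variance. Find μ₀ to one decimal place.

μ₀ = -12.2

The posterior mean is a precision-weighted average: μ_n = (τ₀μ₀ + τ_data·x̄)/(τ₀+τ_data), with τ₀=1/σ₀² and τ_data=n/σ².
Here τ₀ = 1/90.8 = 0.011013 and τ_data = 4/21.3 = 0.187793, so τ_n = 0.198806.
Rearranging for μ₀: μ₀ = (μ_n·τ_n − τ_data·x̄)/τ₀ = (-14.4670·0.198806 − 0.187793·-14.6) / 0.011013 = -0.134349/0.011013 ≈ -12.2.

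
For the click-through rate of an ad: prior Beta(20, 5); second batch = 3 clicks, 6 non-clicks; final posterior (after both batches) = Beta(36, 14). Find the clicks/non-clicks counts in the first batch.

13 clicks and 3 non-clicks

Because Beta–binomial updating is additive in the counts, the combined data contributed (α_post−α_prior, β_post−β_prior) successes and failures.
Total across both batches: 36−20=16 clicks, 14−5=9 non-clicks.
Subtract the second batch: 16−3=13 clicks and 9−6=3 non-clicks.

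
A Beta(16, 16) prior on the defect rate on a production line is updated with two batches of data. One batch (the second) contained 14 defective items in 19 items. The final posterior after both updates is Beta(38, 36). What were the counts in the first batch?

8 defective items and 15 good items

Sequential conjugate updates are equivalent to a single update on the pooled data, so total successes = posterior α − prior α and total failures = posterior β − prior β.
Total across both batches: 38−16=22 defective items, 36−16=20 good items.
Subtract the second batch: 22−14=8 defective items and 20−5=15 good items.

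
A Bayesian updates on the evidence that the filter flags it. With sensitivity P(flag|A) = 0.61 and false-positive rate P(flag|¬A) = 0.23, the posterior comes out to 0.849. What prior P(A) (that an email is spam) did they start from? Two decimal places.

P(A) = 0.68

Bayes' rule in odds form gives O(A|E) = O(A)·[P(E|A)/P(E|¬A)], hence O(A) = O(A|E)/LR.
Posterior odds = 0.849/(1−0.849) = 5.6225. LR = 0.61/0.23 = 2.6522.
Prior odds = 5.6225/2.6522 = 2.1199, so P(A) = 2.1199/(1+2.1199) ≈ 0.68.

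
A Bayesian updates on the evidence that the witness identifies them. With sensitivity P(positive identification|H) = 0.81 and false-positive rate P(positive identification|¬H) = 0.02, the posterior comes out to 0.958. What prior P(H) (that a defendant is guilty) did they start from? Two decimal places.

P(H) = 0.36

In odds form, posterior odds = prior odds × likelihood ratio, so prior odds = posterior odds ÷ LR.
Posterior odds = 0.958/(1−0.958) = 22.8095. LR = 0.81/0.02 = 40.5000.
Prior odds = 22.8095/40.5000 = 0.5632, so P(H) = 0.5632/(1+0.5632) ≈ 0.36.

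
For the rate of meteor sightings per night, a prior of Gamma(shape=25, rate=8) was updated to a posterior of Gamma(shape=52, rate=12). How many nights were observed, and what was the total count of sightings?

A Gamma(α, β) prior (rate parametrization) on a Poisson rate with n observations summing to S gives posterior Gamma(α+S, β+n).
Matching: Σxᵢ = 52 − 25 = 27 and n = 12 − 8 = 4.

n = 4 nights with total 27 sightings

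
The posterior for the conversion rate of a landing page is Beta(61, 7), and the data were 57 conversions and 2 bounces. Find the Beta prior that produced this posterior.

Under Beta–binomial conjugacy the posterior parameters are (α+s, β+f).
So α = 61 − 57 = 4 and β = 7 − 2 = 5.

Beta(4, 5)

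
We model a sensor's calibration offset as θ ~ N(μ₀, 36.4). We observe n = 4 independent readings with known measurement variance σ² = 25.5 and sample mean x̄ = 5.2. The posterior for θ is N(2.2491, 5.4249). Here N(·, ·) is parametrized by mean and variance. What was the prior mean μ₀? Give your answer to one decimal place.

μ₀ = -14.6

The posterior mean is a precision-weighted average: μ_n = (τ₀μ₀ + τ_data·x̄)/(τ₀+τ_data), with τ₀=1/σ₀² and τ_data=n/σ².
Here τ₀ = 1/36.4 = 0.027473 and τ_data = 4/25.5 = 0.156863, so τ_n = 0.184336.
Rearranging for μ₀: μ₀ = (μ_n·τ_n − τ_data·x̄)/τ₀ = (2.2491·0.184336 − 0.156863·5.2) / 0.027473 = -0.401098/0.027473 ≈ -14.6.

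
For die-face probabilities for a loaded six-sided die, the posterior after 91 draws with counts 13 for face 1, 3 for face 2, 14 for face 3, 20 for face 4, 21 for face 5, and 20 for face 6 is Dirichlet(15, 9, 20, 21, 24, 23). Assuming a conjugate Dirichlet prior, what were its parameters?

For a Dirichlet(α) prior with multinomial counts c, the posterior is Dirichlet(α + c) componentwise.
Subtract each count from the matching posterior parameter: 15−13=2, 9−3=6, 20−14=6, 21−20=1, 24−21=3, 23−20=3.

Dirichlet(2, 6, 6, 1, 3, 3)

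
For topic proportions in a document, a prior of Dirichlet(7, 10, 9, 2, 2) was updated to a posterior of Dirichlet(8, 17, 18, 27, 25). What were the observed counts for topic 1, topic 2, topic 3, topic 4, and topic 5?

counts (1, 7, 9, 25, 23)

For a Dirichlet(α) prior with multinomial counts c, the posterior is Dirichlet(α + c) componentwise.
Counts are posterior − prior componentwise: 8−7=1, 17−10=7, 18−9=9, 27−2=25, 25−2=23.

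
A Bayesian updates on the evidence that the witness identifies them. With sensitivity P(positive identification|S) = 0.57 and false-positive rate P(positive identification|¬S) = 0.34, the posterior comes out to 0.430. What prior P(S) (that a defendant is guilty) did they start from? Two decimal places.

Bayes' rule in odds form gives O(S|E) = O(S)·[P(E|S)/P(E|¬S)], hence O(S) = O(S|E)/LR.
Posterior odds = 0.430/(1−0.430) = 0.7544. LR = 0.57/0.34 = 1.6765.
Prior odds = 0.7544/1.6765 = 0.4500, so P(S) = 0.4500/(1+0.4500) ≈ 0.31.

P(S) = 0.31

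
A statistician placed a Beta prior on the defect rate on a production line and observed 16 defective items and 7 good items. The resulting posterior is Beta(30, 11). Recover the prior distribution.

Beta(14, 4)

A Beta(a, b) prior with s successes and f failures in binomial data gives a Beta(a+s, b+f) posterior.
Subtract the data counts: 30−16=14, 11−7=4.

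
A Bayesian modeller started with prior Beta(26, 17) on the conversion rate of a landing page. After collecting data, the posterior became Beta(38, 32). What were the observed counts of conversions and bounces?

12 conversions and 15 bounces

Beta is conjugate to the binomial likelihood: posterior = Beta(a+s, b+f).
Match parameters: s=38−26=12, f=32−17=15.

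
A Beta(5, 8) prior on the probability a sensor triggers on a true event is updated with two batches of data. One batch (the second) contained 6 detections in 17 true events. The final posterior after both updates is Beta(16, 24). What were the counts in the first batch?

Sequential conjugate updates are equivalent to a single update on the pooled data, so total successes = posterior α − prior α and total failures = posterior β − prior β.
Total across both batches: 16−5=11 detections, 24−8=16 misses.
Subtract the second batch: 11−6=5 detections and 16−11=5 misses.

5 detections and 5 misses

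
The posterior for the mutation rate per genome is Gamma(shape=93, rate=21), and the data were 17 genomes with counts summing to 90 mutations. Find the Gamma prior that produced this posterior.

Gamma–Poisson conjugacy: posterior shape = α + Σxᵢ, posterior rate = β + n.
So α = 93 − 90 = 3 and β = 21 − 17 = 4.

Gamma(shape=3, rate=4)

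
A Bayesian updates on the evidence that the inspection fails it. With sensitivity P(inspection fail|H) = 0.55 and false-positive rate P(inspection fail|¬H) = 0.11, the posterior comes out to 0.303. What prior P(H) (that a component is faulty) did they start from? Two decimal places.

Bayes' rule in odds form gives O(H|E) = O(H)·[P(E|H)/P(E|¬H)], hence O(H) = O(H|E)/LR.
Posterior odds = 0.303/(1−0.303) = 0.4347. LR = 0.55/0.11 = 5.0000.
Prior odds = 0.4347/5.0000 = 0.0869, so P(H) = 0.0869/(1+0.0869) ≈ 0.08.

P(H) = 0.08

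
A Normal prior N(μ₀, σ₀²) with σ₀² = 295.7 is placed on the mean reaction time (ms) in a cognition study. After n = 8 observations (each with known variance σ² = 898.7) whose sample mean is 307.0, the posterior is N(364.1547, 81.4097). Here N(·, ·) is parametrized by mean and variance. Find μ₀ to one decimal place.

With known observation variance, the Normal–Normal posterior has precision τ_n = τ₀ + n/σ² and mean μ_n = (τ₀μ₀ + (n/σ²)x̄)/τ_n.
Here τ₀ = 1/295.7 = 0.003382 and τ_data = 8/898.7 = 0.008902, so τ_n = 0.012284.
Rearranging for μ₀: μ₀ = (μ_n·τ_n − τ_data·x̄)/τ₀ = (364.1547·0.012284 − 0.008902·307.0) / 0.003382 = 1.740362/0.003382 ≈ 514.6.

μ₀ = 514.6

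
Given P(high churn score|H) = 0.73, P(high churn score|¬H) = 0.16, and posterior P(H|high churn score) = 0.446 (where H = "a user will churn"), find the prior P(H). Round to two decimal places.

P(H) = 0.15

Bayes' rule in odds form gives O(H|E) = O(H)·[P(E|H)/P(E|¬H)], hence O(H) = O(H|E)/LR.
Posterior odds = 0.446/(1−0.446) = 0.8051. LR = 0.73/0.16 = 4.5625.
Prior odds = 0.8051/4.5625 = 0.1765, so P(H) = 0.1765/(1+0.1765) ≈ 0.15.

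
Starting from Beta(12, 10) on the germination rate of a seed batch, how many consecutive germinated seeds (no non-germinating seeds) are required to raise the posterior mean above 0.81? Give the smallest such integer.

k = 31

After k germinated seeds and 0 non-germinating seeds the posterior is Beta(12+k, 10), with mean (12+k)/(12+10+k).
Set (12+k)/(22+k) > 0.81 and solve: k > (0.81·22 − 12)/(1 − 0.81) = 30.632.
The smallest integer exceeding 30.632 is 31.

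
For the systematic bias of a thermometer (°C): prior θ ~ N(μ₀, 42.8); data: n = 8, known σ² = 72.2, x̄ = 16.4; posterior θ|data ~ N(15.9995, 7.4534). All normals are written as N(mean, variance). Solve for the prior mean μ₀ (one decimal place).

μ₀ = 14.1

With known observation variance, the Normal–Normal posterior has precision τ_n = τ₀ + n/σ² and mean μ_n = (τ₀μ₀ + (n/σ²)x̄)/τ_n.
Here τ₀ = 1/42.8 = 0.023364 and τ_data = 8/72.2 = 0.110803, so τ_n = 0.134167.
Rearranging for μ₀: μ₀ = (μ_n·τ_n − τ_data·x̄)/τ₀ = (15.9995·0.134167 − 0.110803·16.4) / 0.023364 = 0.329436/0.023364 ≈ 14.1.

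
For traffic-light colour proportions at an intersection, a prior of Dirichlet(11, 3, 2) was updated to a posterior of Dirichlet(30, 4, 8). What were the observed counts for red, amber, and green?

For a Dirichlet(α) prior with multinomial counts c, the posterior is Dirichlet(α + c) componentwise.
Counts are posterior − prior componentwise: 30−11=19, 4−3=1, 8−2=6.

counts (19, 1, 6)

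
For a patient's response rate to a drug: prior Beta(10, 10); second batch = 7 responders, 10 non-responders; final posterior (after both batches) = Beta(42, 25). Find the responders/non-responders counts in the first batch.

25 responders and 5 non-responders

Because Beta–binomial updating is additive in the counts, the combined data contributed (α_post−α_prior, β_post−β_prior) successes and failures.
Total across both batches: 42−10=32 responders, 25−10=15 non-responders.
Subtract the second batch: 32−7=25 responders and 15−10=5 non-responders.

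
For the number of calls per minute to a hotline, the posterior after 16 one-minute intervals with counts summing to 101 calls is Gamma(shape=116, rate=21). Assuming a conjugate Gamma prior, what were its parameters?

Gamma(shape=15, rate=5)

Gamma–Poisson conjugacy: posterior shape = α + Σxᵢ, posterior rate = β + n.
So α = 116 − 101 = 15 and β = 21 − 16 = 5.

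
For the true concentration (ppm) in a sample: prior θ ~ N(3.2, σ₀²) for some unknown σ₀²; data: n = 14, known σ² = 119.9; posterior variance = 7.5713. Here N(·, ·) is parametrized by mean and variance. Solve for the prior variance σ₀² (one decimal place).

Posterior precision equals prior precision plus data precision: 1/σ_n² = 1/σ₀² + n/σ².
So 1/σ₀² = 1/7.5713 − 14/119.9 = 0.132078 − 0.116764 = 0.015314.
Hence σ₀² = 1/0.015314 ≈ 65.3.

σ₀² = 65.3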